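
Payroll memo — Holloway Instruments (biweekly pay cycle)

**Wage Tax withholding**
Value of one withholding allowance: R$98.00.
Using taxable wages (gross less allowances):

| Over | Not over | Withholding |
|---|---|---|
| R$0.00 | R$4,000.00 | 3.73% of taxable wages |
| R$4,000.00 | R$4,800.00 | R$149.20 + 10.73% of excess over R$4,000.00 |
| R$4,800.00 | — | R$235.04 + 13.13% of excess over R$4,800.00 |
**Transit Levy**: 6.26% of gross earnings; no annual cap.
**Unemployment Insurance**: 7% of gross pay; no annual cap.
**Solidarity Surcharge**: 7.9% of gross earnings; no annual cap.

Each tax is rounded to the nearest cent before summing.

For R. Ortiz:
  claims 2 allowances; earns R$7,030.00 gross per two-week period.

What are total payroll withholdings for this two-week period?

Wage Tax: taxable = R$7,030.00 − 2×R$98.00 = R$6,834.00
  R$235.04 + 13.13% × (R$6,834.00 − R$4,800.00) = R$235.04 + 13.13% × R$2,034.00 = R$502.10
Transit Levy: 6.26% × R$7,030.00 = R$440.08
Unemployment Insurance: 7% × R$7,030.00 = R$492.10
Solidarity Surcharge: 7.9% × R$7,030.00 = R$555.37
Total: R$502.10 + R$440.08 + R$492.10 + R$555.37 = R$1,989.65

R$1,989.65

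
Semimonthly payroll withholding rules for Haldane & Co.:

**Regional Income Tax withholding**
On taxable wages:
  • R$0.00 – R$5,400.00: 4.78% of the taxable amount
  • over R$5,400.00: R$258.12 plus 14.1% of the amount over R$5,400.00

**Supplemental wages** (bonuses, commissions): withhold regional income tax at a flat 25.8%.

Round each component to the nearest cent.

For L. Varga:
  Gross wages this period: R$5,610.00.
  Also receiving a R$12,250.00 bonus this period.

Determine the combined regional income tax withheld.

R$3,448.23

Regional Income Tax: taxable = R$5,610.00
  R$258.12 + 14.1% × (R$5,610.00 − R$5,400.00) = R$258.12 + 14.1% × R$210.00 = R$287.73
Supplemental (25.8% flat on bonus): 25.8% × R$12,250.00 = R$3,160.50
Total regional income tax: R$287.73 + R$3,160.50 = R$3,448.23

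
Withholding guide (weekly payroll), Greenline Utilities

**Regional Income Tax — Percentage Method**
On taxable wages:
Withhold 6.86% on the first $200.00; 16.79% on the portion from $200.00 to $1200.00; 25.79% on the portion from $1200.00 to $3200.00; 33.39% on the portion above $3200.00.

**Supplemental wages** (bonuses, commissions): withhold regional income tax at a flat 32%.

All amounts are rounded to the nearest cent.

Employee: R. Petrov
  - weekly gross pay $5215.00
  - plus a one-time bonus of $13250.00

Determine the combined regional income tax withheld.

Regional Income Tax: taxable = $5215.00
  $697.42 + 33.39% × ($5215.00 − $3200.00) = $697.42 + 33.39% × $2015.00 = $1370.23
Supplemental (32% flat on bonus): 32% × $13250.00 = $4240.00
Total regional income tax: $1370.23 + $4240.00 = $5610.23

$5610.23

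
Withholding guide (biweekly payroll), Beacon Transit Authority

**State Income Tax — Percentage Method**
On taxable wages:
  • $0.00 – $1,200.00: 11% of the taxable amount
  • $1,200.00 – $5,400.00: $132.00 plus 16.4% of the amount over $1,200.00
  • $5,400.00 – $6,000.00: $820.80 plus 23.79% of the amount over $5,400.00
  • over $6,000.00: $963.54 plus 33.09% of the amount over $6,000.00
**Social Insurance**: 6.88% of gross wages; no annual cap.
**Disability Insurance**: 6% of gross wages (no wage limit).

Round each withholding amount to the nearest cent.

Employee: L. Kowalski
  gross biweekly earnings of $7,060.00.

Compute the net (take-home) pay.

$4,836.38

State Income Tax: taxable = $7,060.00
  $963.54 + 33.09% × ($7,060.00 − $6,000.00) = $963.54 + 33.09% × $1,060.00 = $1,314.29
Social Insurance: 6.88% × $7,060.00 = $485.73
Disability Insurance: 6% × $7,060.00 = $423.60
Total withheld: $1,314.29 + $485.73 + $423.60 = $2,223.62
Net pay: $7,060.00 − $2,223.62 = $4,836.38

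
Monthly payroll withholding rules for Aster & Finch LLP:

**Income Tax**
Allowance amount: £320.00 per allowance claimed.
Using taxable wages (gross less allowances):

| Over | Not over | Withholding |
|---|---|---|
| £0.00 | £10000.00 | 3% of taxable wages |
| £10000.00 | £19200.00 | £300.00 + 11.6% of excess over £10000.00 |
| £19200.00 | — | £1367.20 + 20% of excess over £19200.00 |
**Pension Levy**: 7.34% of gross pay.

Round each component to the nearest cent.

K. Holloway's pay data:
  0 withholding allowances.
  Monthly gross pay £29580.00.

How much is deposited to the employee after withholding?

Income Tax: taxable = £29580.00
  £1367.20 + 20% × (£29580.00 − £19200.00) = £1367.20 + 20% × £10380.00 = £3443.20
Pension Levy: 7.34% × £29580.00 = £2171.17
Total withheld: £3443.20 + £2171.17 = £5614.37
Net pay: £29580.00 − £5614.37 = £23965.63

£23965.63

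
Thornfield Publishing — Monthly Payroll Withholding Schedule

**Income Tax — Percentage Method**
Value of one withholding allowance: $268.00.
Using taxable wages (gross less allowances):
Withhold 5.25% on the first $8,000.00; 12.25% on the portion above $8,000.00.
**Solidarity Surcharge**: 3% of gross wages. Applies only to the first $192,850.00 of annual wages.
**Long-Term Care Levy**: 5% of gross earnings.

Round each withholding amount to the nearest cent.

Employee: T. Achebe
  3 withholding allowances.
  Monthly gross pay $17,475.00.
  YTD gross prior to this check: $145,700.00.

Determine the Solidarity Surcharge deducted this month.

Solidarity Surcharge: 3% × $17,475.00 = $524.25

$524.25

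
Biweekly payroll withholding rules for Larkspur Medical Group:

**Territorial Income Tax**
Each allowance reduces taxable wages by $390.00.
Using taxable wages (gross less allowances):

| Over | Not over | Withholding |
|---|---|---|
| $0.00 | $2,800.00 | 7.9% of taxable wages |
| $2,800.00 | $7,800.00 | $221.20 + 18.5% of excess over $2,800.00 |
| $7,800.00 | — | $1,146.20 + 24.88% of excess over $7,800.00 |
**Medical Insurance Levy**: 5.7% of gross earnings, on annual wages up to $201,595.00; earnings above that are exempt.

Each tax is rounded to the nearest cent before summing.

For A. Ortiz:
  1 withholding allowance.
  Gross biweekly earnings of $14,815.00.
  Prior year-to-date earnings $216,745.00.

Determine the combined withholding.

$2,794.50

Territorial Income Tax: taxable = $14,815.00 − 1×$390.00 = $14,425.00
  $1,146.20 + 24.88% × ($14,425.00 − $7,800.00) = $1,146.20 + 24.88% × $6,625.00 = $2,794.50
Medical Insurance Levy: YTD $216,745.00 ≥ cap $201,595.00 → $0.00
Total: $2,794.50 + $0.00 = $2,794.50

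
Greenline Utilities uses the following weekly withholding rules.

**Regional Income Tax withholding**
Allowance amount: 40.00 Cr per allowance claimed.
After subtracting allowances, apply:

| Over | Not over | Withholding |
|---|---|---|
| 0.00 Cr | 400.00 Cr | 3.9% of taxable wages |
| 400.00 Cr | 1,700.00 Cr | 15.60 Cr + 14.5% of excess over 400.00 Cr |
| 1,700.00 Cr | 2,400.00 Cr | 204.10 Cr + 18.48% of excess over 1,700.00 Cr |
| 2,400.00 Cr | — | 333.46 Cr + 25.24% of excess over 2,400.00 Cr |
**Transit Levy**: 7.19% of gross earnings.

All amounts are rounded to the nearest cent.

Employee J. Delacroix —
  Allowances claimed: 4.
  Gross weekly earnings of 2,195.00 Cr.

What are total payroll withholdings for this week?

Regional Income Tax: taxable = 2,195.00 Cr − 4×40.00 Cr = 2,035.00 Cr
  204.10 Cr + 18.48% × (2,035.00 Cr − 1,700.00 Cr) = 204.10 Cr + 18.48% × 335.00 Cr = 266.01 Cr
Transit Levy: 7.19% × 2,195.00 Cr = 157.82 Cr
Total: 266.01 Cr + 157.82 Cr = 423.83 Cr

423.83 Cr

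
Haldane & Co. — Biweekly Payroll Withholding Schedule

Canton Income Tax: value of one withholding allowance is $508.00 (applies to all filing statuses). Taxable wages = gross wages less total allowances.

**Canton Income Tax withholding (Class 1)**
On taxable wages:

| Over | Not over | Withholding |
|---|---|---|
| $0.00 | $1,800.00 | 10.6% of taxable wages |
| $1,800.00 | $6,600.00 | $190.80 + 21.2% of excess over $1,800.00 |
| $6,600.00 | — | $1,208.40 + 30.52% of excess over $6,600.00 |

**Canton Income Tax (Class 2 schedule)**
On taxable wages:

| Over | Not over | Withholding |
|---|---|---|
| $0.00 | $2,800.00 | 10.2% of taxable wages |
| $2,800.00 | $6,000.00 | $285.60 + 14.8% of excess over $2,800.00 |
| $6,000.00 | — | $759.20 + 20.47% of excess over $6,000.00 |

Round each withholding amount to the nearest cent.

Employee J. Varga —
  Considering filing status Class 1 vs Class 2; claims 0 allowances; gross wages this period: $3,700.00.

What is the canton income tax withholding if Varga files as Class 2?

Canton Income Tax (Class 2): taxable = $3,700.00
  $285.60 + 14.8% × ($3,700.00 − $2,800.00) = $285.60 + 14.8% × $900.00 = $418.80

$418.80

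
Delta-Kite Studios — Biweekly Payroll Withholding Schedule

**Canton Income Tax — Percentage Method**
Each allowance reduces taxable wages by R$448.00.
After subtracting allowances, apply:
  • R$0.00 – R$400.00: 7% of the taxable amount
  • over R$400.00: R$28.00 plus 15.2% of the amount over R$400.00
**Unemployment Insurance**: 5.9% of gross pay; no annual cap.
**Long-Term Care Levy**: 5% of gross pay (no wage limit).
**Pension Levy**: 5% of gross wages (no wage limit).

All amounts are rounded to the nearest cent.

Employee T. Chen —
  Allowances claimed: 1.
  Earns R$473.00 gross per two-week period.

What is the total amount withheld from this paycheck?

R$76.96

Canton Income Tax: taxable = R$473.00 − 1×R$448.00 = R$25.00
  7% × R$25.00 = R$1.75
Unemployment Insurance: 5.9% × R$473.00 = R$27.91
Long-Term Care Levy: 5% × R$473.00 = R$23.65
Pension Levy: 5% × R$473.00 = R$23.65
Total: R$1.75 + R$27.91 + R$23.65 + R$23.65 = R$76.96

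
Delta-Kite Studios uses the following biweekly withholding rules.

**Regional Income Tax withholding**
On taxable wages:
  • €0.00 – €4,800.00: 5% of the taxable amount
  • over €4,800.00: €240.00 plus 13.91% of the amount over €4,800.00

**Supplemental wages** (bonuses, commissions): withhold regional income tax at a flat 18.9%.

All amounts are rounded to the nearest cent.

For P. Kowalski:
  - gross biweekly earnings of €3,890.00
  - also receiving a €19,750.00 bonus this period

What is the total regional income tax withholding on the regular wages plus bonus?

Regional Income Tax: taxable = €3,890.00
  5% × €3,890.00 = €194.50
Supplemental (18.9% flat on bonus): 18.9% × €19,750.00 = €3,732.75
Total regional income tax: €194.50 + €3,732.75 = €3,927.25

€3,927.25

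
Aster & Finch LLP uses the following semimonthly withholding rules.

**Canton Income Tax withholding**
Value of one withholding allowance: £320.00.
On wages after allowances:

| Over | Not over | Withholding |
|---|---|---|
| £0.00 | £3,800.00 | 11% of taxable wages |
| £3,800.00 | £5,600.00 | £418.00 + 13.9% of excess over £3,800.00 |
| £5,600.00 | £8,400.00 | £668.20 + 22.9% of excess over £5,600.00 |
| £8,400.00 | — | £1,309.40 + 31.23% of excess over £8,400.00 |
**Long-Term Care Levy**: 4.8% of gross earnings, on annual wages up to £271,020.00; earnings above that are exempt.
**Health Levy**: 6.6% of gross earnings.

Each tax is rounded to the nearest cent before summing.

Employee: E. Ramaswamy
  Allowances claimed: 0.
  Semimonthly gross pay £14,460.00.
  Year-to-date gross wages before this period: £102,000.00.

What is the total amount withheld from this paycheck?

£4,850.38

Canton Income Tax: taxable = £14,460.00
  £1,309.40 + 31.23% × (£14,460.00 − £8,400.00) = £1,309.40 + 31.23% × £6,060.00 = £3,201.94
Long-Term Care Levy: 4.8% × £14,460.00 = £694.08
Health Levy: 6.6% × £14,460.00 = £954.36
Total: £3,201.94 + £694.08 + £954.36 = £4,850.38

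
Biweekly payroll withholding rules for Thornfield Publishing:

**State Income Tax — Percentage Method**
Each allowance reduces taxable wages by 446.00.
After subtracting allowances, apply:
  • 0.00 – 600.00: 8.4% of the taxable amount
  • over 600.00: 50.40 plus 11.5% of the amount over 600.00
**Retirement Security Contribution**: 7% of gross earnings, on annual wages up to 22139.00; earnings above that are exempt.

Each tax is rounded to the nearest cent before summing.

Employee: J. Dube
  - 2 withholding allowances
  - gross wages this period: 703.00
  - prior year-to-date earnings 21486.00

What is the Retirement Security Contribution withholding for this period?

45.71

Retirement Security Contribution: cap 22139.00 − YTD 21486.00 = 653.00 subject; 7% × 653.00 = 45.71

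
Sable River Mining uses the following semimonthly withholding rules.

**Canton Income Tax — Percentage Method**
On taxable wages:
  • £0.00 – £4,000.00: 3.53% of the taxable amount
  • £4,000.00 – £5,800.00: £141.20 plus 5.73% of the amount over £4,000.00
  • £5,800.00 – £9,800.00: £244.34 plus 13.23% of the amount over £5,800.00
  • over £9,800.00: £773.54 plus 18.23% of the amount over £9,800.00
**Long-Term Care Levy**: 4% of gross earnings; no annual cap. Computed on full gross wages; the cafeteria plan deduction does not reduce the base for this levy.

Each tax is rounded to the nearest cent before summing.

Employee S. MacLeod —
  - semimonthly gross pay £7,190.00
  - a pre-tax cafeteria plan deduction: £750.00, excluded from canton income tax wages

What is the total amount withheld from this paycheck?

Canton Income Tax: taxable = £7,190.00 − £750.00 = £6,440.00
  £244.34 + 13.23% × (£6,440.00 − £5,800.00) = £244.34 + 13.23% × £640.00 = £329.01
Long-Term Care Levy: 4% × £7,190.00 = £287.60
Total: £329.01 + £287.60 = £616.61

£616.61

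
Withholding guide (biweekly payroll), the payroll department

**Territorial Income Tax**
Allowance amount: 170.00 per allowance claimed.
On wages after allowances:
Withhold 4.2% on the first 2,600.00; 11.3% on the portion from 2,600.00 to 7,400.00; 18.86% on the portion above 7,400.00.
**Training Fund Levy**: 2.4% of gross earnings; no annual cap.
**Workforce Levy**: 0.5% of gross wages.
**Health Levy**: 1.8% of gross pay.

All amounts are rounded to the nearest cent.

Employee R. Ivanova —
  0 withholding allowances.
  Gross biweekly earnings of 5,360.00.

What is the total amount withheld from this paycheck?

673.00

Territorial Income Tax: taxable = 5,360.00
  109.20 + 11.3% × (5,360.00 − 2,600.00) = 109.20 + 11.3% × 2,760.00 = 421.08
Training Fund Levy: 2.4% × 5,360.00 = 128.64
Workforce Levy: 0.5% × 5,360.00 = 26.80
Health Levy: 1.8% × 5,360.00 = 96.48
Total: 421.08 + 128.64 + 26.80 + 96.48 = 673.00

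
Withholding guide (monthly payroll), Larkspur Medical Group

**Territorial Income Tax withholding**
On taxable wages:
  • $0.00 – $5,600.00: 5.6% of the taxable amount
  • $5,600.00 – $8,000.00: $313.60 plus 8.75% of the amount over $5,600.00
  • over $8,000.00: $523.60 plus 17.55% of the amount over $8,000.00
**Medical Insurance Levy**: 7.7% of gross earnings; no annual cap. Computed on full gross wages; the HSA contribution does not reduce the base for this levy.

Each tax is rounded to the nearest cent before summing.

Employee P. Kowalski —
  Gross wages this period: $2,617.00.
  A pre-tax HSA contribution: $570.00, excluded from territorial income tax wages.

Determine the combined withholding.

$316.14

Territorial Income Tax: taxable = $2,617.00 − $570.00 = $2,047.00
  5.6% × $2,047.00 = $114.63
Medical Insurance Levy: 7.7% × $2,617.00 = $201.51
Total: $114.63 + $201.51 = $316.14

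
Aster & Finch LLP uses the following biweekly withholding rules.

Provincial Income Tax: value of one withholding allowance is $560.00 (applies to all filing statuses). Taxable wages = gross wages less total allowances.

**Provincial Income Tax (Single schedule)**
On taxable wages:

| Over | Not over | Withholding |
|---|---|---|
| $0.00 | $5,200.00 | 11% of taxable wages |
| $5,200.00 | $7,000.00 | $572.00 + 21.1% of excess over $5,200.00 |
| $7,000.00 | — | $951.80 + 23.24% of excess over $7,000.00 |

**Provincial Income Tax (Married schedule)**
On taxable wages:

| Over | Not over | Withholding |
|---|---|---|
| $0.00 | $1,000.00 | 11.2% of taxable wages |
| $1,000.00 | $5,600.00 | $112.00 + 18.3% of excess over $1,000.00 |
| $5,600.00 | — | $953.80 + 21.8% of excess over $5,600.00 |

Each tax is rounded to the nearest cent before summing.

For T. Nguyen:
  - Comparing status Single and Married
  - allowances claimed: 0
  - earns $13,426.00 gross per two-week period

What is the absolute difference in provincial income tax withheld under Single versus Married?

$214.67

Provincial Income Tax (Single): taxable = $13,426.00
  $951.80 + 23.24% × ($13,426.00 − $7,000.00) = $951.80 + 23.24% × $6,426.00 = $2,445.20
Provincial Income Tax (Married): taxable = $13,426.00
  $953.80 + 21.8% × ($13,426.00 − $5,600.00) = $953.80 + 21.8% × $7,826.00 = $2,659.87
Difference: |$2,445.20 − $2,659.87| = $214.67 (higher under Married)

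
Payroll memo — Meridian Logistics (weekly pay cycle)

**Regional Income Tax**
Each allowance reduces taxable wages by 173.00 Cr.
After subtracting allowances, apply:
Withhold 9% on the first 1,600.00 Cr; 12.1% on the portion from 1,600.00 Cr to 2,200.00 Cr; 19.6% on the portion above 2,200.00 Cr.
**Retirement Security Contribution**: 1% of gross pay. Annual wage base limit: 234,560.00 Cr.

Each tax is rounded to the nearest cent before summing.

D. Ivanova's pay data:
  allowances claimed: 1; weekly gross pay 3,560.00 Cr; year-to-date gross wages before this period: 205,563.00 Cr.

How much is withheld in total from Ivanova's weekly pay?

Regional Income Tax: taxable = 3,560.00 Cr − 1×173.00 Cr = 3,387.00 Cr
  216.60 Cr + 19.6% × (3,387.00 Cr − 2,200.00 Cr) = 216.60 Cr + 19.6% × 1,187.00 Cr = 449.25 Cr
Retirement Security Contribution: 1% × 3,560.00 Cr = 35.60 Cr
Total: 449.25 Cr + 35.60 Cr = 484.85 Cr

484.85 Cr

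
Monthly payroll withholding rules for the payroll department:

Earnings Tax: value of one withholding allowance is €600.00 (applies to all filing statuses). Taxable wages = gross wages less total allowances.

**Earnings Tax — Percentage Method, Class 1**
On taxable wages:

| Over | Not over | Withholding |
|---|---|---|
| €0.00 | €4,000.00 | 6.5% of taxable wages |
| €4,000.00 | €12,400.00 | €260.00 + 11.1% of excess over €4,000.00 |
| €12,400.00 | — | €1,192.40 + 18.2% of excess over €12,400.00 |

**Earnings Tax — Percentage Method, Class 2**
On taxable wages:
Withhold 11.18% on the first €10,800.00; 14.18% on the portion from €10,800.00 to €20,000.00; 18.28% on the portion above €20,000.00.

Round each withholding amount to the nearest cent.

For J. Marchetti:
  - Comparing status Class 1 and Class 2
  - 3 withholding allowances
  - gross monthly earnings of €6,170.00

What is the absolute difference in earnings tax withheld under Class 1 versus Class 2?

€187.50

Earnings Tax (Class 1): taxable = €6,170.00 − 3×€600.00 = €4,370.00
  €260.00 + 11.1% × (€4,370.00 − €4,000.00) = €260.00 + 11.1% × €370.00 = €301.07
Earnings Tax (Class 2): taxable = €6,170.00 − 3×€600.00 = €4,370.00
  11.18% × €4,370.00 = €488.57
Difference: |€301.07 − €488.57| = €187.50 (higher under Class 2)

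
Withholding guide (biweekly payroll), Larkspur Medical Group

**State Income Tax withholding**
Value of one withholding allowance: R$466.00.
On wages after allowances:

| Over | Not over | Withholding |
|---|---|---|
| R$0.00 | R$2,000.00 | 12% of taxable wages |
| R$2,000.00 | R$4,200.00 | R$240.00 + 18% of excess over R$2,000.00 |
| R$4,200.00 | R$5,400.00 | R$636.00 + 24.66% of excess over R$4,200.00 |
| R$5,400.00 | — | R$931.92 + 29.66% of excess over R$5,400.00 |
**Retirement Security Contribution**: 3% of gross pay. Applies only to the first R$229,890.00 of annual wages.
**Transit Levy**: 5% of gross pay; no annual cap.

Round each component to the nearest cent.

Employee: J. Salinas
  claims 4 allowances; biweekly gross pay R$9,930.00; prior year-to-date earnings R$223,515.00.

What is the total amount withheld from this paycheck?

R$2,410.41

State Income Tax: taxable = R$9,930.00 − 4×R$466.00 = R$8,066.00
  R$931.92 + 29.66% × (R$8,066.00 − R$5,400.00) = R$931.92 + 29.66% × R$2,666.00 = R$1,722.66
Retirement Security Contribution: cap R$229,890.00 − YTD R$223,515.00 = R$6,375.00 subject; 3% × R$6,375.00 = R$191.25
Transit Levy: 5% × R$9,930.00 = R$496.50
Total: R$1,722.66 + R$191.25 + R$496.50 = R$2,410.41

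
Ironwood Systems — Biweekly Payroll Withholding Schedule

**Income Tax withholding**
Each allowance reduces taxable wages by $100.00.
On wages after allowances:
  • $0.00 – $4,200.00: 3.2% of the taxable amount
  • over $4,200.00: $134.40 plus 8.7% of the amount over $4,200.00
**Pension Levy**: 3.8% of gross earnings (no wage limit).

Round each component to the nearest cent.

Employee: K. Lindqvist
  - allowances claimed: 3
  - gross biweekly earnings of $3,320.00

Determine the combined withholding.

Income Tax: taxable = $3,320.00 − 3×$100.00 = $3,020.00
  3.2% × $3,020.00 = $96.64
Pension Levy: 3.8% × $3,320.00 = $126.16
Total: $96.64 + $126.16 = $222.80

$222.80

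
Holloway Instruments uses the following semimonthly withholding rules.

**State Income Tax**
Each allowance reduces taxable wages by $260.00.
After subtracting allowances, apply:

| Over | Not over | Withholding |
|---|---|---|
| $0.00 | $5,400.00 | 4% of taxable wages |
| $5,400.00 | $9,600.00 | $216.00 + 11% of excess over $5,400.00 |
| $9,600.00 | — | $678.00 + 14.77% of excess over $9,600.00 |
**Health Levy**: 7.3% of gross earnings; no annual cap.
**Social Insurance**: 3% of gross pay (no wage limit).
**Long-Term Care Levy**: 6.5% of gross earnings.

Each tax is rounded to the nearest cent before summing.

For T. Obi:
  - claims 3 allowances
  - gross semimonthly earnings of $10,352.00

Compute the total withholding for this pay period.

$2,414.06

State Income Tax: taxable = $10,352.00 − 3×$260.00 = $9,572.00
  $216.00 + 11% × ($9,572.00 − $5,400.00) = $216.00 + 11% × $4,172.00 = $674.92
Health Levy: 7.3% × $10,352.00 = $755.70
Social Insurance: 3% × $10,352.00 = $310.56
Long-Term Care Levy: 6.5% × $10,352.00 = $672.88
Total: $674.92 + $755.70 + $310.56 + $672.88 = $2,414.06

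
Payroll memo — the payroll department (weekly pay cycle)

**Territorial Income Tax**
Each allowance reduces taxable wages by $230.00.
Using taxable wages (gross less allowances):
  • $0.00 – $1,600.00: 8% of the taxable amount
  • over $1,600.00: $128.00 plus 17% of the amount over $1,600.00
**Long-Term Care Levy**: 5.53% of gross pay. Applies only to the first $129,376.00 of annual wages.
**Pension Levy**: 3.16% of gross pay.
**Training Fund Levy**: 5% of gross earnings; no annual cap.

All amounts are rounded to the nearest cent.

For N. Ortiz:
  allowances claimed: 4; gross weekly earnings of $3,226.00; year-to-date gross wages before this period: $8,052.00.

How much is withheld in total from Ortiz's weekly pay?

Territorial Income Tax: taxable = $3,226.00 − 4×$230.00 = $2,306.00
  $128.00 + 17% × ($2,306.00 − $1,600.00) = $128.00 + 17% × $706.00 = $248.02
Long-Term Care Levy: 5.53% × $3,226.00 = $178.40
Pension Levy: 3.16% × $3,226.00 = $101.94
Training Fund Levy: 5% × $3,226.00 = $161.30
Total: $248.02 + $178.40 + $101.94 + $161.30 = $689.66

$689.66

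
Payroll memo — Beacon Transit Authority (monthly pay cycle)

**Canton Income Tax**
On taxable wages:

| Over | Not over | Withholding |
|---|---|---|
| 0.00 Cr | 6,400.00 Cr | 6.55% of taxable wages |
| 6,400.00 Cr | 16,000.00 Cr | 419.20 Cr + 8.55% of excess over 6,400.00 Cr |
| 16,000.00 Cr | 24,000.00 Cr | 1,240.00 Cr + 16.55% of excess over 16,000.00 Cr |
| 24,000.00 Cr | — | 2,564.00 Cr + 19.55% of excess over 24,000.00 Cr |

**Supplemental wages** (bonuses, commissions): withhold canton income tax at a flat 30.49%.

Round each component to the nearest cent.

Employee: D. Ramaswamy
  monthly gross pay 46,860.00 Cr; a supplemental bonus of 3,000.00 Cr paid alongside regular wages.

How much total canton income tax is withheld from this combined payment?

Canton Income Tax: taxable = 46,860.00 Cr
  2,564.00 Cr + 19.55% × (46,860.00 Cr − 24,000.00 Cr) = 2,564.00 Cr + 19.55% × 22,860.00 Cr = 7,033.13 Cr
Supplemental (30.49% flat on bonus): 30.49% × 3,000.00 Cr = 914.70 Cr
Total canton income tax: 7,033.13 Cr + 914.70 Cr = 7,947.83 Cr

7,947.83 Cr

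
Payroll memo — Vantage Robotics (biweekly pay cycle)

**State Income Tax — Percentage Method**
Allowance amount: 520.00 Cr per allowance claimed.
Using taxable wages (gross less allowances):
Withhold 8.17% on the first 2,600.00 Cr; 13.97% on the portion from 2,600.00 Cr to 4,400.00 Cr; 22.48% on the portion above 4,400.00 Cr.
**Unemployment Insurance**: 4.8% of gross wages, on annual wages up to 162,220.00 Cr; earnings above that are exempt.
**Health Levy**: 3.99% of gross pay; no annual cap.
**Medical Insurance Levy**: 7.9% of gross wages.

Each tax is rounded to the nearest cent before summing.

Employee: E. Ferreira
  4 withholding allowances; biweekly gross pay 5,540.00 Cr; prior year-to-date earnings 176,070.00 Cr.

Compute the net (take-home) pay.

4,548.73 Cr

State Income Tax: taxable = 5,540.00 Cr − 4×520.00 Cr = 3,460.00 Cr
  212.42 Cr + 13.97% × (3,460.00 Cr − 2,600.00 Cr) = 212.42 Cr + 13.97% × 860.00 Cr = 332.56 Cr
Unemployment Insurance: YTD 176,070.00 Cr ≥ cap 162,220.00 Cr → 0.00 Cr
Health Levy: 3.99% × 5,540.00 Cr = 221.05 Cr
Medical Insurance Levy: 7.9% × 5,540.00 Cr = 437.66 Cr
Total withheld: 332.56 Cr + 0.00 Cr + 221.05 Cr + 437.66 Cr = 991.27 Cr
Net pay: 5,540.00 Cr − 991.27 Cr = 4,548.73 Cr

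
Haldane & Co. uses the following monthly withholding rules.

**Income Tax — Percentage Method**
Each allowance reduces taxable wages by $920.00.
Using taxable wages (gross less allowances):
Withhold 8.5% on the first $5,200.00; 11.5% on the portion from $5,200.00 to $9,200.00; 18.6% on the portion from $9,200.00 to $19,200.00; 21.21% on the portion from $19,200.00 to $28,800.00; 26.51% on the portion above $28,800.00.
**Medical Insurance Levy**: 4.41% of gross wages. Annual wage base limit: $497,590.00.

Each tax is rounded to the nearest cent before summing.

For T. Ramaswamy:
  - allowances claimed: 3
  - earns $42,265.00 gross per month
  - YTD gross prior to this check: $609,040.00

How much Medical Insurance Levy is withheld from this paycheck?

Medical Insurance Levy: YTD $609,040.00 ≥ cap $497,590.00 → $0.00

$0.00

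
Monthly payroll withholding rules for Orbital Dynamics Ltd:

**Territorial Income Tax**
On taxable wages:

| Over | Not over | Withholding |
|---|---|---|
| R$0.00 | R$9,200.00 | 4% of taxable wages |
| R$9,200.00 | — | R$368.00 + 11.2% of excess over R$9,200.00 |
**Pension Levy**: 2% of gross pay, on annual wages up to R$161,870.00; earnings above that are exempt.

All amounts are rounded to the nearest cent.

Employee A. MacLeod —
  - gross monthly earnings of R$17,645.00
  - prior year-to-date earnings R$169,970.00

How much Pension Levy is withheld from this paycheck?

R$0.00

Pension Levy: YTD R$169,970.00 ≥ cap R$161,870.00 → R$0.00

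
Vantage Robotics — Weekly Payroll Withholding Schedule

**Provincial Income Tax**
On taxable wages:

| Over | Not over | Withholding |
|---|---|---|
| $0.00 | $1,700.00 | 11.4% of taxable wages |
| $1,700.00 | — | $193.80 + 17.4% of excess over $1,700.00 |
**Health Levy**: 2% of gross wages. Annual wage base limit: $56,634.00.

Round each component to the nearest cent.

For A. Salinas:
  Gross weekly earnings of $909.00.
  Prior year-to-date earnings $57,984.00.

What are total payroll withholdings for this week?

$103.63

Provincial Income Tax: taxable = $909.00
  11.4% × $909.00 = $103.63
Health Levy: YTD $57,984.00 ≥ cap $56,634.00 → $0.00
Total: $103.63 + $0.00 = $103.63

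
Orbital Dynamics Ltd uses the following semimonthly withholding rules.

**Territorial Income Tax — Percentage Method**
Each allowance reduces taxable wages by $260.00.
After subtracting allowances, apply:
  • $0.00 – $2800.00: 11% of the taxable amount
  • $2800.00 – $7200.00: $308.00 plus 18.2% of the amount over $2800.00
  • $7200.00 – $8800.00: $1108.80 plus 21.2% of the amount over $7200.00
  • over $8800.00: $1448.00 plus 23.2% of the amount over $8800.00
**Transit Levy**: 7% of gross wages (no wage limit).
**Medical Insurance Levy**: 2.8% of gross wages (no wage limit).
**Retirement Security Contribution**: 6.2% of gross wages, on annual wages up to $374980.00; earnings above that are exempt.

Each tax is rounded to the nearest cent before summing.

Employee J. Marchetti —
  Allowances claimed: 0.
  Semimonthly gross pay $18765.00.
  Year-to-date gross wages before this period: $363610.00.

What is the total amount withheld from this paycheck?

Territorial Income Tax: taxable = $18765.00
  $1448.00 + 23.2% × ($18765.00 − $8800.00) = $1448.00 + 23.2% × $9965.00 = $3759.88
Transit Levy: 7% × $18765.00 = $1313.55
Medical Insurance Levy: 2.8% × $18765.00 = $525.42
Retirement Security Contribution: cap $374980.00 − YTD $363610.00 = $11370.00 subject; 6.2% × $11370.00 = $704.94
Total: $3759.88 + $1313.55 + $525.42 + $704.94 = $6303.79

$6303.79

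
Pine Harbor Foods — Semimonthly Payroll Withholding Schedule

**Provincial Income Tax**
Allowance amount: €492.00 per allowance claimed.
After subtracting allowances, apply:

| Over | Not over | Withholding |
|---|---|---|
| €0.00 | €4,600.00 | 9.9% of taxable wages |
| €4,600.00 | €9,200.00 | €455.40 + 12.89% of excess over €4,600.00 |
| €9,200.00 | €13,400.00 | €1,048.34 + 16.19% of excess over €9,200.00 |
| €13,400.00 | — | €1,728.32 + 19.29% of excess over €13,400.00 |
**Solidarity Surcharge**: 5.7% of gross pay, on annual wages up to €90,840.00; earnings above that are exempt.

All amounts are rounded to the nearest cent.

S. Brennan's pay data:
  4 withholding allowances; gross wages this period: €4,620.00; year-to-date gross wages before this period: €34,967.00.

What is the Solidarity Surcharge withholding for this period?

€263.34

Solidarity Surcharge: 5.7% × €4,620.00 = €263.34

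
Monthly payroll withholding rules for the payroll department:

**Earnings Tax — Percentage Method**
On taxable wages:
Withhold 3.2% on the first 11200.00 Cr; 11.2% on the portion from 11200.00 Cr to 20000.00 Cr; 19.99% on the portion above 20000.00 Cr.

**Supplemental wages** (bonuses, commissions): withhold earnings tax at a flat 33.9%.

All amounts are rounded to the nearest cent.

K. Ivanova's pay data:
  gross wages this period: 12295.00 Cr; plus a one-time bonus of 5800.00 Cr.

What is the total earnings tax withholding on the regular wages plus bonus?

Earnings Tax: taxable = 12295.00 Cr
  358.40 Cr + 11.2% × (12295.00 Cr − 11200.00 Cr) = 358.40 Cr + 11.2% × 1095.00 Cr = 481.04 Cr
Supplemental (33.9% flat on bonus): 33.9% × 5800.00 Cr = 1966.20 Cr
Total earnings tax: 481.04 Cr + 1966.20 Cr = 2447.24 Cr

2447.24 Cr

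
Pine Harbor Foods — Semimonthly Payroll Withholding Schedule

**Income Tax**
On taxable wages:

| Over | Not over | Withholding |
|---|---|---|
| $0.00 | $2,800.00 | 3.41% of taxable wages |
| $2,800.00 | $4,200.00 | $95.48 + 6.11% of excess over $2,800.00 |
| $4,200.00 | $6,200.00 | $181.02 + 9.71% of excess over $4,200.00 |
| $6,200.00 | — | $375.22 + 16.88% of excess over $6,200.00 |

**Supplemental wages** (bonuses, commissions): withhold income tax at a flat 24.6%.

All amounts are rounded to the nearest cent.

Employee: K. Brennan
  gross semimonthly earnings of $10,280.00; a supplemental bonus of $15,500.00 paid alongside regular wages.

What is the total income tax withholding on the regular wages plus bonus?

$4,876.92

Income Tax: taxable = $10,280.00
  $375.22 + 16.88% × ($10,280.00 − $6,200.00) = $375.22 + 16.88% × $4,080.00 = $1,063.92
Supplemental (24.6% flat on bonus): 24.6% × $15,500.00 = $3,813.00
Total income tax: $1,063.92 + $3,813.00 = $4,876.92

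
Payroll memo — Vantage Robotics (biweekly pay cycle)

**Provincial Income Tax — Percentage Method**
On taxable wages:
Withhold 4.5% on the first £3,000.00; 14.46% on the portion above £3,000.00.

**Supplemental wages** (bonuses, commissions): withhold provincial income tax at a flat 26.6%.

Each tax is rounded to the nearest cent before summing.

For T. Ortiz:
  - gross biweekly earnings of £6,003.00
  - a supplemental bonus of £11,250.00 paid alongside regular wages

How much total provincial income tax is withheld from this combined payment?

Provincial Income Tax: taxable = £6,003.00
  £135.00 + 14.46% × (£6,003.00 − £3,000.00) = £135.00 + 14.46% × £3,003.00 = £569.23
Supplemental (26.6% flat on bonus): 26.6% × £11,250.00 = £2,992.50
Total provincial income tax: £569.23 + £2,992.50 = £3,561.73

£3,561.73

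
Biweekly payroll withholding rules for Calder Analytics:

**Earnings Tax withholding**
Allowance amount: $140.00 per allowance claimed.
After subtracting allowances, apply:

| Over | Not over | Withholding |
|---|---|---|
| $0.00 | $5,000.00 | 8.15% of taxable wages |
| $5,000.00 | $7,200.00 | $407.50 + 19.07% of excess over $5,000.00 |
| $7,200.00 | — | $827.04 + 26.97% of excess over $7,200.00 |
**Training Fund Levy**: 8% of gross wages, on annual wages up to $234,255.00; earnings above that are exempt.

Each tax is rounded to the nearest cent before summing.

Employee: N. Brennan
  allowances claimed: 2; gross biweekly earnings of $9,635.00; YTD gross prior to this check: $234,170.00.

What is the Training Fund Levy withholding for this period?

Training Fund Levy: cap $234,255.00 − YTD $234,170.00 = $85.00 subject; 8% × $85.00 = $6.80

$6.80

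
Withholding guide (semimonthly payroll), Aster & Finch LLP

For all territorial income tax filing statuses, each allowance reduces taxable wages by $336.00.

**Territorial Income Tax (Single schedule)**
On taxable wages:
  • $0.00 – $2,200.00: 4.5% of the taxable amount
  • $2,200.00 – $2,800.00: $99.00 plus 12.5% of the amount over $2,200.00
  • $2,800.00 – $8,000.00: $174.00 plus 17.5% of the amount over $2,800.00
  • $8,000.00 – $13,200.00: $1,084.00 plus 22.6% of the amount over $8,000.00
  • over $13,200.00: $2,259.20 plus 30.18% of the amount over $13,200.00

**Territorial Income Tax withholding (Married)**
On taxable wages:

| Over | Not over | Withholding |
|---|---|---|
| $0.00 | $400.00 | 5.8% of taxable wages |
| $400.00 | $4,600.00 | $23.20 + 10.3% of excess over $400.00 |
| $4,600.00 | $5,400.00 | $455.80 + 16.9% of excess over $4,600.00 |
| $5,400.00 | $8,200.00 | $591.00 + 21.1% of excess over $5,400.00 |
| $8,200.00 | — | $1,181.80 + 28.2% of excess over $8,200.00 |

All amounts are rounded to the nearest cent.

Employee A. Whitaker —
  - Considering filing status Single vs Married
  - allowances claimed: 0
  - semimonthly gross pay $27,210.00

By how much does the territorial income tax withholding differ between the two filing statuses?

Territorial Income Tax (Single): taxable = $27,210.00
  $2,259.20 + 30.18% × ($27,210.00 − $13,200.00) = $2,259.20 + 30.18% × $14,010.00 = $6,487.42
Territorial Income Tax (Married): taxable = $27,210.00
  $1,181.80 + 28.2% × ($27,210.00 − $8,200.00) = $1,181.80 + 28.2% × $19,010.00 = $6,542.62
Difference: |$6,487.42 − $6,542.62| = $55.20 (higher under Married)

$55.20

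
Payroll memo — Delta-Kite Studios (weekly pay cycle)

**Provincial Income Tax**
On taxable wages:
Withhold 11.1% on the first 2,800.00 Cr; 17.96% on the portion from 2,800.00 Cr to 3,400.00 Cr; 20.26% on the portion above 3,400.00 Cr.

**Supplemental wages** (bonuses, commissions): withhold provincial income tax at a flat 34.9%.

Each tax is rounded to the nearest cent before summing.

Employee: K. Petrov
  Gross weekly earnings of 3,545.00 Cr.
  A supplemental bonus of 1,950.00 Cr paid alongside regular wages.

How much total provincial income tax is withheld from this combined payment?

1,128.49 Cr

Provincial Income Tax: taxable = 3,545.00 Cr
  418.56 Cr + 20.26% × (3,545.00 Cr − 3,400.00 Cr) = 418.56 Cr + 20.26% × 145.00 Cr = 447.94 Cr
Supplemental (34.9% flat on bonus): 34.9% × 1,950.00 Cr = 680.55 Cr
Total provincial income tax: 447.94 Cr + 680.55 Cr = 1,128.49 Cr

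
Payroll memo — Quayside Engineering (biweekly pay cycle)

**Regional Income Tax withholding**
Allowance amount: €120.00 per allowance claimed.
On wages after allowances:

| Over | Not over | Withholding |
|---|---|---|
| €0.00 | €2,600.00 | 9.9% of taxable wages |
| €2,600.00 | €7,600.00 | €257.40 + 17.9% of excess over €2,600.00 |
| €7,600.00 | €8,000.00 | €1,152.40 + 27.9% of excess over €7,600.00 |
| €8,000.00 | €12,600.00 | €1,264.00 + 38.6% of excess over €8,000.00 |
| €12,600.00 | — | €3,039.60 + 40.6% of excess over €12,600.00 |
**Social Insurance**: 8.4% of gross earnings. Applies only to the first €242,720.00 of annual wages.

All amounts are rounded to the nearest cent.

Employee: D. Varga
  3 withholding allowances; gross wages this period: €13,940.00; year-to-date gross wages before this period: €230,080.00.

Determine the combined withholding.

Regional Income Tax: taxable = €13,940.00 − 3×€120.00 = €13,580.00
  €3,039.60 + 40.6% × (€13,580.00 − €12,600.00) = €3,039.60 + 40.6% × €980.00 = €3,437.48
Social Insurance: cap €242,720.00 − YTD €230,080.00 = €12,640.00 subject; 8.4% × €12,640.00 = €1,061.76
Total: €3,437.48 + €1,061.76 = €4,499.24

€4,499.24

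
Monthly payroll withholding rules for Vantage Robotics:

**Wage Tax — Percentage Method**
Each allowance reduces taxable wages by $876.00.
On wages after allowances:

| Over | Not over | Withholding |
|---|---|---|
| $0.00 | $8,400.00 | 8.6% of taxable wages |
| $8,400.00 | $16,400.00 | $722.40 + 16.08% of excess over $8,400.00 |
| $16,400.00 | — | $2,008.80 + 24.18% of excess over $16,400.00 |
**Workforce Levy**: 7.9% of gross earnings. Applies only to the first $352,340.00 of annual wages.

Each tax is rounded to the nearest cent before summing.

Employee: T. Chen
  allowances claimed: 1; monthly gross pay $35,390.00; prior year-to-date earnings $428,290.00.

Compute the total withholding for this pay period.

Wage Tax: taxable = $35,390.00 − 1×$876.00 = $34,514.00
  $2,008.80 + 24.18% × ($34,514.00 − $16,400.00) = $2,008.80 + 24.18% × $18,114.00 = $6,388.77
Workforce Levy: YTD $428,290.00 ≥ cap $352,340.00 → $0.00
Total: $6,388.77 + $0.00 = $6,388.77

$6,388.77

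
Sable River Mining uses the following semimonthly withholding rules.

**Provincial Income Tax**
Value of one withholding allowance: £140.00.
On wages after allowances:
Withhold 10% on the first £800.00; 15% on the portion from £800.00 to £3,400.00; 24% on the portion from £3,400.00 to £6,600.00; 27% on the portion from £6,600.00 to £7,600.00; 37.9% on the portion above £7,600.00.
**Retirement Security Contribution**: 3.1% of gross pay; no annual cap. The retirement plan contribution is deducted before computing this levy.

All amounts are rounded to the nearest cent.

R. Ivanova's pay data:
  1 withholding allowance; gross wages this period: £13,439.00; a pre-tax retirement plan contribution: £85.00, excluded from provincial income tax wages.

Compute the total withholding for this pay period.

Provincial Income Tax: taxable = £13,439.00 − £85.00 − 1×£140.00 = £13,214.00
  £1,508.00 + 37.9% × (£13,214.00 − £7,600.00) = £1,508.00 + 37.9% × £5,614.00 = £3,635.71
Retirement Security Contribution: 3.1% × £13,354.00 = £413.97
Total: £3,635.71 + £413.97 = £4,049.68

£4,049.68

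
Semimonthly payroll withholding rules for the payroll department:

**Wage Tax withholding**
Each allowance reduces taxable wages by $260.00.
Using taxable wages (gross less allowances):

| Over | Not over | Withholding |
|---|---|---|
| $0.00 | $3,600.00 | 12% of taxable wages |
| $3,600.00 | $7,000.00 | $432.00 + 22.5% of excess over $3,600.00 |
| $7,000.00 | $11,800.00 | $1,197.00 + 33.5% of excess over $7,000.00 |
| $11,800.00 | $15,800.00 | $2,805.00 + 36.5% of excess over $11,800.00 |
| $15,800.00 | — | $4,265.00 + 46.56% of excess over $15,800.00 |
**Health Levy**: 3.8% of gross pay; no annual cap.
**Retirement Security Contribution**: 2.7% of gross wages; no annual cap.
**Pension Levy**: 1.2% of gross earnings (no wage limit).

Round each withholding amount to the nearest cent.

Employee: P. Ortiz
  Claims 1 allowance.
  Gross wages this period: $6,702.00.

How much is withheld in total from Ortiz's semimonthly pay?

Wage Tax: taxable = $6,702.00 − 1×$260.00 = $6,442.00
  $432.00 + 22.5% × ($6,442.00 − $3,600.00) = $432.00 + 22.5% × $2,842.00 = $1,071.45
Health Levy: 3.8% × $6,702.00 = $254.68
Retirement Security Contribution: 2.7% × $6,702.00 = $180.95
Pension Levy: 1.2% × $6,702.00 = $80.42
Total: $1,071.45 + $254.68 + $180.95 + $80.42 = $1,587.50

$1,587.50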